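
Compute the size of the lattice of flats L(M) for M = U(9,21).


Flats of U(9,21): every subset of size < 9 is a flat, plus E itself.
Count = (21 choose 0) + (21 choose 1) + (21 choose 2) + (21 choose 3) + (21 choose 4) + (21 choose 5) + (21 choose 6) + (21 choose 7) + (21 choose 8) + 1
     = 1 + 21 + 210 + 1330 + 5985 + 20349 + 54264 + 116280 + 203490 + 1
     = 401931.

401931


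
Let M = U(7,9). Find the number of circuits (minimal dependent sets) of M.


In U(7,9), circuits are the (8)-element subsets.
Any set of 8 elements is dependent, and removing any one element gives
an independent set of size 7, so it is a minimal dependent set.
Number of circuits = C(9,8) = 9.

9


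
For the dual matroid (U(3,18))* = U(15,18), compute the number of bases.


The dual of U(r,n) is U(n-r, n) = U(15,18).
Bases of U(15,18) are all (15)-element subsets.
|B(M*)| = C(18,15) = 816.

816


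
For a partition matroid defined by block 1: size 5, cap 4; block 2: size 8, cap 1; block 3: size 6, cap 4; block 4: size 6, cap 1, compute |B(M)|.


A basis picks exactly ci elements from block i.
Number of bases = product of C(|Si|, ci).
= C(5,4) * C(8,1) * C(6,4) * C(6,1)
= 5 * 8 * 15 * 6
= 3600.

3600


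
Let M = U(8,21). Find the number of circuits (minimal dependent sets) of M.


In U(8,21), circuits are the (9)-element subsets.
Any set of 9 elements is dependent, and removing any one element gives
an independent set of size 8, so it is a minimal dependent set.
Number of circuits = (21 choose 9) = 293930.

293930


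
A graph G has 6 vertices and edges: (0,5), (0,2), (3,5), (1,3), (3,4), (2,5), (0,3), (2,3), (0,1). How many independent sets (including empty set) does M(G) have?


An independent set in a graphic matroid is an acyclic edge subset.
G has 6 vertices and 9 edges.
Enumerate all 2^9 = 512 subsets, checking for acyclicity.
Total independent sets = 256.

256


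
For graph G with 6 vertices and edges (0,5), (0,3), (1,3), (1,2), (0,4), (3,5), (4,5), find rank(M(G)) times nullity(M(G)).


r(M) = |V| - c = 6 - 1 = 5.
nullity = |E| - r(M) = 7 - 5 = 2.
Product = 5 * 2 = 10.

10


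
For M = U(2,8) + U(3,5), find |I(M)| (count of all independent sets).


For a direct sum, |I(M1+M2)| = |I(M1)| * |I(M2)|.
|I(U(2,8))| = sum C(8,k) for k=0..2 = 37.
|I(U(3,5))| = sum C(5,k) for k=0..3 = 26.
Total = 37 * 26 = 962.

962


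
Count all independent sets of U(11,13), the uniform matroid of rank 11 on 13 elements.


Independent sets of U(11,13) are all subsets of size <= 11.
Count = (13 choose 0) + (13 choose 1) + (13 choose 2) + (13 choose 3) + (13 choose 4) + (13 choose 5) + (13 choose 6) + (13 choose 7) + (13 choose 8) + (13 choose 9) + (13 choose 10) + (13 choose 11)
     = 1 + 13 + 78 + 286 + 715 + 1287 + 1716 + 1716 + 1287 + 715 + 286 + 78
     = 8178.

8178


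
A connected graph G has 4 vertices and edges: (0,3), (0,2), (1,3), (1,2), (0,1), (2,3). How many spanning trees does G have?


By Kirchhoff's matrix tree theorem, the number of spanning trees equals
the determinant of any cofactor of the Laplacian matrix L.
G has 4 vertices and 6 edges.
Computing the (3 x 3) cofactor determinant gives 16.

16


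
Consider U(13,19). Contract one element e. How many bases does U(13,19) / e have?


Contracting e from U(13,19) gives U(12,18).
Bases of U(12,18) = C(18,12) = 18! / (12! * 6!) = 18564.

18564


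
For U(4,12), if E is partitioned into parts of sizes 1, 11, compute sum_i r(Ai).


r(Ai) = min(|Ai|, 4) for each part.
Sum = min(1,4) + min(11,4)
    = 1 + 4
    = 5.

5


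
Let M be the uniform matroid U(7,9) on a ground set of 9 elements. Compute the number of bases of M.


Bases of U(7,9) are all 7-element subsets of the 9-element ground set.
Number of bases = C(9,7).
(9 choose 7) = 36.

36


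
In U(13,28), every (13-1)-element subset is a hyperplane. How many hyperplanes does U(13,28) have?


Hyperplanes of U(13,28) are flats of rank 12.
In a uniform matroid, these are exactly the (12)-element subsets.
Count = C(28,12) = 28! / (12! * 16!) = 30421755.

30421755


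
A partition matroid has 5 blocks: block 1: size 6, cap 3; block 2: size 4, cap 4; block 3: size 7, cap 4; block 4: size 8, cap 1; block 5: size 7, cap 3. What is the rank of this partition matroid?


Rank of a partition matroid = sum of min(|Si|, ci) for each block.
= min(6,3) + min(4,4) + min(7,4) + min(8,1) + min(7,3)
= 3 + 4 + 4 + 1 + 3
= 15.

15


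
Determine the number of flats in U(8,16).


Flats of U(8,16): every subset of size < 8 is a flat, plus E itself.
Count = C(16,0) + C(16,1) + C(16,2) + C(16,3) + C(16,4) + C(16,5) + C(16,6) + C(16,7) + 1
     = 1 + 16 + 120 + 560 + 1820 + 4368 + 8008 + 11440 + 1
     = 26334.

26334


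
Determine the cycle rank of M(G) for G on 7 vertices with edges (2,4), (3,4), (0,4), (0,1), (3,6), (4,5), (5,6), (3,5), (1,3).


Cycle rank (nullity) = |E| - r(M) = |E| - (|V| - c).
|E| = 9, |V| = 7, c = 1.
Nullity = 9 - (7 - 1) = 9 - 6 = 3.

3


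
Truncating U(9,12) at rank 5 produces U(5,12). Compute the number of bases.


Truncating U(9,12) to rank 5 gives U(5,12).
Bases of U(5,12) are all 5-element subsets of 12 elements.
Number of bases = (12 choose 5) = 792.

792


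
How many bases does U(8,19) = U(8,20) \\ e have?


Deleting e from U(8,20) gives U(8,19) since n > r.
Bases of U(8,19) = (19 choose 8) = 75582.

75582


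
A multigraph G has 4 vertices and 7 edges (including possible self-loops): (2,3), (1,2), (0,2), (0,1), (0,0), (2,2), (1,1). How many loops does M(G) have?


In a graphic matroid, a loop is a self-loop edge (u,u) with rank 0.
Examining all 7 edges for self-loops...
Self-loops found: (0,0), (2,2), (1,1)
Number of loops = 3.

3


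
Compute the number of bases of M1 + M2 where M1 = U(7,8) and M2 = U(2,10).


Bases of a direct sum M1 + M2: |B| = |B(M1)| * |B(M2)|.
|B(U(7,8))| = C(8,7) = 8.
|B(U(2,10))| = C(10,2) = 45.
Total bases = 8 * 45 = 360.

360


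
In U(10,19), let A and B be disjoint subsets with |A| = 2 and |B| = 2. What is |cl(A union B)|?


|A union B| = 2 + 2 = 4 (disjoint).
In U(10,19), cl(S) = S if |S| < 10, else cl(S) = E.
Since 4 < 10, cl(A union B) = A union B.
|cl(A union B)| = 4.

4


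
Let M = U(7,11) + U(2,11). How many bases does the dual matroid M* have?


(M1+M2)* = M1* + M2*.
M1* = U(4,11), bases: C(11,4) = 330.
M2* = U(9,11), bases: C(11,9) = 55.
|B(M*)| = 330 * 55 = 18150.

18150


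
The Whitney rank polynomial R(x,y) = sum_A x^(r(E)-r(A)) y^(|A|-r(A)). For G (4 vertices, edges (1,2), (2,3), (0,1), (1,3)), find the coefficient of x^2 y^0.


R(x,y) = sum over A in 2^E of x^(r(E)-r(A)) * y^(|A|-r(A)).
G has 4 vertices, 4 edges. r(E) = 3.
Enumerate all 2^4 = 16 subsets.
Count subsets with r(E)-r(A)=2 and |A|-r(A)=0: 4.

4


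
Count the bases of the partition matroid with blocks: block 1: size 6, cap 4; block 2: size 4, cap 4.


A basis picks exactly ci elements from block i.
Number of bases = product of C(|Si|, ci).
= C(6,4) * C(4,4)
= 15 * 1
= 15.

15


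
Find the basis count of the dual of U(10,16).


The dual of U(r,n) is U(n-r, n) = U(6,16).
Bases of U(6,16) are all (6)-element subsets.
|B(M*)| = C(16,6) = 8008.

8008


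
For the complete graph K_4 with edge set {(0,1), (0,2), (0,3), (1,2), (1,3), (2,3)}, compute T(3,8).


T(K_4; x,y) = x^3 + 3x^2 + 4xy + 2x + y^3 + 3y^2 + 2y.
Substituting x=3, y=8:
= 27 + 27 + 96 + 6 + 512 + 192 + 16
= 876.

876


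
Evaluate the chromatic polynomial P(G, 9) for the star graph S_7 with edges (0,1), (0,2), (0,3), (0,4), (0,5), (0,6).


P(tree, k) = k * (k-1)^(6) for any tree on 7 vertices.
P(9) = 9 * 8^6 = 9 * 262144 = 2359296.

2359296


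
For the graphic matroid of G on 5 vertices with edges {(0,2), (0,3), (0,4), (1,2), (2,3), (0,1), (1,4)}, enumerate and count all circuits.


A circuit in a graphic matroid = edge set of a simple cycle.
G has 5 vertices and 7 edges.
Enumerating all minimal edge subsets forming cycles...
Total circuits found: 6.

6


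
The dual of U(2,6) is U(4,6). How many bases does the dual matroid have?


The dual of U(r,n) is U(n-r, n) = U(4,6).
Bases of U(4,6) are all (4)-element subsets.
|B(M*)| = C(6,4) = (6 * 5 * 4 * 3) / (1 * 2 * 3 * 4) = 15.

15


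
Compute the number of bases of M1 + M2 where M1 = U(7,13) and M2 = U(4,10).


Bases of a direct sum M1 + M2: |B| = |B(M1)| * |B(M2)|.
|B(U(7,13))| = C(13,7) = 1716.
|B(U(4,10))| = C(10,4) = 210.
Total bases = 1716 * 210 = 360360.

360360


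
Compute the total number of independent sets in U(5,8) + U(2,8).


For a direct sum, |I(M1+M2)| = |I(M1)| * |I(M2)|.
|I(U(5,8))| = sum C(8,k) for k=0..5 = 219.
|I(U(2,8))| = sum C(8,k) for k=0..2 = 37.
Total = 219 * 37 = 8103.

8103


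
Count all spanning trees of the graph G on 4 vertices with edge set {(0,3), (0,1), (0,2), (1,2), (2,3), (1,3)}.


By Kirchhoff's matrix tree theorem, the number of spanning trees equals
the determinant of any cofactor of the Laplacian matrix L.
G has 4 vertices and 6 edges.
Computing the (3 x 3) cofactor determinant gives 16.

16


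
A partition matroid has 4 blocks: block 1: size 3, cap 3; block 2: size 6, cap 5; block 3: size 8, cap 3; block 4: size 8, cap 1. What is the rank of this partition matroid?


Rank of a partition matroid = sum of min(|Si|, ci) for each block.
= min(3,3) + min(6,5) + min(8,3) + min(8,1)
= 3 + 5 + 3 + 1
= 12.

12


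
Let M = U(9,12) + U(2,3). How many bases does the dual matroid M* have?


(M1+M2)* = M1* + M2*.
M1* = U(3,12), bases: C(12,3) = 220.
M2* = U(1,3), bases: C(3,1) = 3.
|B(M*)| = 220 * 3 = 660.

660


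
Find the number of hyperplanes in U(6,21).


Hyperplanes of U(6,21) are flats of rank 5.
In a uniform matroid, these are exactly the (5)-element subsets.
Count = (21 choose 5) = 20349.

20349


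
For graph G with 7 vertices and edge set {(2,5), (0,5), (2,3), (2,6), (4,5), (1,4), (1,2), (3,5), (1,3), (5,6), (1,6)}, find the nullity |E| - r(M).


Cycle rank (nullity) = |E| - r(M) = |E| - (|V| - c).
|E| = 11, |V| = 7, c = 1.
Nullity = 11 - (7 - 1) = 11 - 6 = 5.

5


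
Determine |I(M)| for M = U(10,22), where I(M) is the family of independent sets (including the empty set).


Independent sets of U(10,22) are all subsets of size <= 10.
Count = C(22,0) + C(22,1) + C(22,2) + C(22,3) + C(22,4) + C(22,5) + C(22,6) + C(22,7) + C(22,8) + C(22,9) + C(22,10)
     = 1 + 22 + 231 + 1540 + 7315 + 26334 + 74613 + 170544 + 319770 + 497420 + 646646
     = 1744436.

1744436


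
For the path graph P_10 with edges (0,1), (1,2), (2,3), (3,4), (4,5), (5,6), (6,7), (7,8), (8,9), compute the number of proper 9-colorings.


P(P_10, k) = k * (k-1)^(9).
P(9) = 9 * 8^9 = 9 * 134217728 = 1207959552.

1207959552


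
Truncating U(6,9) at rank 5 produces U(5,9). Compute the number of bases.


Truncating U(6,9) to rank 5 gives U(5,9).
Bases of U(5,9) are all 5-element subsets of 9 elements.
Number of bases = C(9,5) = 9! / (5! * 4!) = 126.

126


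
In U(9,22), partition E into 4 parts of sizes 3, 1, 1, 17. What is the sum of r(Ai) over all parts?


r(Ai) = min(|Ai|, 9) for each part.
Sum = min(3,9) + min(1,9) + min(1,9) + min(17,9)
    = 3 + 1 + 1 + 9
    = 14.

14


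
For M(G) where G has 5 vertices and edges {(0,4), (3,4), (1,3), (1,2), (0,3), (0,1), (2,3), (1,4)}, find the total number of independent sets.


An independent set in a graphic matroid is an acyclic edge subset.
G has 5 vertices and 8 edges.
Enumerate all 2^8 = 256 subsets, checking for acyclicity.
Total independent sets = 128.

128


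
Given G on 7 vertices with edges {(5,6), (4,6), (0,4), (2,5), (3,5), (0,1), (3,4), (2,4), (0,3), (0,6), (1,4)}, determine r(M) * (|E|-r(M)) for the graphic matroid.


r(M) = |V| - c = 7 - 1 = 6.
nullity = |E| - r(M) = 11 - 6 = 5.
Product = 6 * 5 = 30.

30


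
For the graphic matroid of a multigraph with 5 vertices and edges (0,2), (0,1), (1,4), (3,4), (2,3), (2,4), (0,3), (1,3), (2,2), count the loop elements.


In a graphic matroid, a loop is a self-loop edge (u,u) with rank 0.
Examining all 9 edges for self-loops...
Self-loops found: (2,2)
Number of loops = 1.

1


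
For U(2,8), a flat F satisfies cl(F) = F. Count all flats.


Flats of U(2,8): every subset of size < 2 is a flat, plus E itself.
Count = C(8,0) + C(8,1) + 1
     = 1 + 8 + 1
     = 10.

10


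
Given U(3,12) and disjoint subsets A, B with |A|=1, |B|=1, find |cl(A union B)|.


|A union B| = 1 + 1 = 2 (disjoint).
In U(3,12), cl(S) = S if |S| < 3, else cl(S) = E.
Since 2 < 3, cl(A union B) = A union B.
|cl(A union B)| = 2.

2


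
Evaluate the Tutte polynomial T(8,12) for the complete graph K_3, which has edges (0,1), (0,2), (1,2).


T(K_3; x,y) = x^2 + x + y.
T(8,12) = 64 + 8 + 12 = 84.

84


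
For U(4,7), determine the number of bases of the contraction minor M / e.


Contracting e from U(4,7) gives U(3,6).
Bases of U(3,6) = (6 choose 3) = 20.

20


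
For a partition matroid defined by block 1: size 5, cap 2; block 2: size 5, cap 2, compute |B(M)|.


A basis picks exactly ci elements from block i.
Number of bases = product of C(|Si|, ci).
= C(5,2) * C(5,2)
= 10 * 10
= 100.

100


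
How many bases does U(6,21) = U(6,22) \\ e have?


Deleting e from U(6,22) gives U(6,21) since n > r.
Bases of U(6,21) = C(21,6) = 54264.

54264


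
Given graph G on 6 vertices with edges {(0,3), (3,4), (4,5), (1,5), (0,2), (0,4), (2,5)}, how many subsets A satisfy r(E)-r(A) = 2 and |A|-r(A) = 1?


R(x,y) = sum over A in 2^E of x^(r(E)-r(A)) * y^(|A|-r(A)).
G has 6 vertices, 7 edges. r(E) = 5.
Enumerate all 2^7 = 128 subsets.
Count subsets with r(E)-r(A)=2 and |A|-r(A)=1: 5.

5


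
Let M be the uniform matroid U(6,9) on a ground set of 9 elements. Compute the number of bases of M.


Bases of U(6,9) are all 6-element subsets of the 9-element ground set.
Number of bases = C(9,6).
C(9,6) = 84.

84


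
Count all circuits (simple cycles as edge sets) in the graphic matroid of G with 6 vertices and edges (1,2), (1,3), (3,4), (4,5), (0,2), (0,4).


A circuit in a graphic matroid = edge set of a simple cycle.
G has 6 vertices and 6 edges.
Enumerating all minimal edge subsets forming cycles...
Total circuits found: 1.

1


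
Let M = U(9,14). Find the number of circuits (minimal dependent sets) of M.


In U(9,14), circuits are the (10)-element subsets.
Any set of 10 elements is dependent, and removing any one element gives
an independent set of size 9, so it is a minimal dependent set.
Number of circuits = C(14,10) = 1001.

1001


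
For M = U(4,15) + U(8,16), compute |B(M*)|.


(M1+M2)* = M1* + M2*.
M1* = U(11,15), bases: C(15,11) = 1365.
M2* = U(8,16), bases: C(16,8) = 12870.
|B(M*)| = 1365 * 12870 = 17567550.

17567550


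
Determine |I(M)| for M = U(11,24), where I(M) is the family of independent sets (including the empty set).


Independent sets of U(11,24) are all subsets of size <= 11.
Count = (24 choose 0) + (24 choose 1) + (24 choose 2) + (24 choose 3) + (24 choose 4) + (24 choose 5) + (24 choose 6) + (24 choose 7) + (24 choose 8) + (24 choose 9) + (24 choose 10) + (24 choose 11)
     = 1 + 24 + 276 + 2024 + 10626 + 42504 + 134596 + 346104 + 735471 + 1307504 + 1961256 + 2496144
     = 7036530.

7036530


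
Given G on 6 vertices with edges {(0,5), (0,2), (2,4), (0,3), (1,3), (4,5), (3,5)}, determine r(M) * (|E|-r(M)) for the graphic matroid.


r(M) = |V| - c = 6 - 1 = 5.
nullity = |E| - r(M) = 7 - 5 = 2.
Product = 5 * 2 = 10.

10


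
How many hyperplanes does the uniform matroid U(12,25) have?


Hyperplanes of U(12,25) are flats of rank 11.
In a uniform matroid, these are exactly the (11)-element subsets.
Count = C(25,11) = 4457400.

4457400


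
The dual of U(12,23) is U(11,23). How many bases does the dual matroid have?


The dual of U(r,n) is U(n-r, n) = U(11,23).
Bases of U(11,23) are all (11)-element subsets.
|B(M*)| = (23 choose 11) = 1352078.

1352078


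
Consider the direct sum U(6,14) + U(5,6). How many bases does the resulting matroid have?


Bases of a direct sum M1 + M2: |B| = |B(M1)| * |B(M2)|.
|B(U(6,14))| = C(14,6) = 3003.
|B(U(5,6))| = C(6,5) = 6.
Total bases = 3003 * 6 = 18018.

18018


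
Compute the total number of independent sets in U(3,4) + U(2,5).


For a direct sum, |I(M1+M2)| = |I(M1)| * |I(M2)|.
|I(U(3,4))| = sum C(4,k) for k=0..3 = 15.
|I(U(2,5))| = sum C(5,k) for k=0..2 = 16.
Total = 15 * 16 = 240.

240


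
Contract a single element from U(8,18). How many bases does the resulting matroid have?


Contracting e from U(8,18) gives U(7,17).
Bases of U(7,17) = C(17,7) = 19448.

19448


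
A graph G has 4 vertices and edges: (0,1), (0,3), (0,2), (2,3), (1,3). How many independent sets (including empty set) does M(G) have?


An independent set in a graphic matroid is an acyclic edge subset.
G has 4 vertices and 5 edges.
Enumerate all 2^5 = 32 subsets, checking for acyclicity.
Total independent sets = 24.

24


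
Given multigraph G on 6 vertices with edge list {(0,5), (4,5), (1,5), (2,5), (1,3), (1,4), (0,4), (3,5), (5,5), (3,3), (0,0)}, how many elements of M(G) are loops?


In a graphic matroid, a loop is a self-loop edge (u,u) with rank 0.
Examining all 11 edges for self-loops...
Self-loops found: (5,5), (3,3), (0,0)
Number of loops = 3.

3


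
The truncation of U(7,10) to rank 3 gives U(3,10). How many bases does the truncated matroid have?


Truncating U(7,10) to rank 3 gives U(3,10).
Bases of U(3,10) are all 3-element subsets of 10 elements.
Number of bases = C(10,3) = (10 * 9 * 8) / (1 * 2 * 3) = 120.

120


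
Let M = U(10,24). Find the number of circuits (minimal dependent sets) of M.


In U(10,24), circuits are the (11)-element subsets.
Any set of 11 elements is dependent, and removing any one element gives
an independent set of size 10, so it is a minimal dependent set.
Number of circuits = C(24,11) = 2496144.

2496144


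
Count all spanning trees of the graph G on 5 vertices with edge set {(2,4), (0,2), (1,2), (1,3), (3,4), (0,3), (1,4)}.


By Kirchhoff's matrix tree theorem, the number of spanning trees equals
the determinant of any cofactor of the Laplacian matrix L.
G has 5 vertices and 7 edges.
Computing the (4 x 4) cofactor determinant gives 24.

24


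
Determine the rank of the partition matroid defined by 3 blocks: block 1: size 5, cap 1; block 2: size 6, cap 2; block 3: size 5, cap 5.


Rank of a partition matroid = sum of min(|Si|, ci) for each block.
= min(5,1) + min(6,2) + min(5,5)
= 1 + 2 + 5
= 8.

8


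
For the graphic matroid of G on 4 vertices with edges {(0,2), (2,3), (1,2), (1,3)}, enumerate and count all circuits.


A circuit in a graphic matroid = edge set of a simple cycle.
G has 4 vertices and 4 edges.
Enumerating all minimal edge subsets forming cycles...
Total circuits found: 1.

1


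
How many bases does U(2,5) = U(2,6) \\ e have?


Deleting e from U(2,6) gives U(2,5) since n > r.
Bases of U(2,5) = C(5,2) = 5! / (2! * 3!) = 10.

10


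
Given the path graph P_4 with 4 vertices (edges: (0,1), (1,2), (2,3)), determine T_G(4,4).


A path on 4 vertices is a tree with 3 edges.
T(x,y) = x^(3) for any tree.
T(4,4) = 4^3 = 64.

64


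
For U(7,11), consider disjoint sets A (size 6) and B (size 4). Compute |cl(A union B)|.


|A union B| = 6 + 4 = 10 (disjoint).
In U(7,11), cl(S) = S if |S| < 7, else cl(S) = E.
Since 10 >= 7, cl(A union B) = E.
|cl(A union B)| = 11.

11


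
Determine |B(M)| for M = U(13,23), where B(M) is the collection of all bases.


Bases of U(13,23) are all 13-element subsets of the 23-element ground set.
Number of bases = C(23,13).
C(23,13) = 23! / (13! * 10!) = 1144066.

1144066


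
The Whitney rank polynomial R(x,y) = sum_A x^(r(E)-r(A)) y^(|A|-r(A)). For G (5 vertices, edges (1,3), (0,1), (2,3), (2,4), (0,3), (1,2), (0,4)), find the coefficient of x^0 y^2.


R(x,y) = sum over A in 2^E of x^(r(E)-r(A)) * y^(|A|-r(A)).
G has 5 vertices, 7 edges. r(E) = 4.
Enumerate all 2^7 = 128 subsets.
Count subsets with r(E)-r(A)=0 and |A|-r(A)=2: 7.

7


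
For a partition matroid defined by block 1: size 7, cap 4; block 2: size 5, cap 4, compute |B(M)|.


A basis picks exactly ci elements from block i.
Number of bases = product of C(|Si|, ci).
= C(7,4) * C(5,4)
= 35 * 5
= 175.

175


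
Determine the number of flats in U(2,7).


Flats of U(2,7): every subset of size < 2 is a flat, plus E itself.
Count = C(7,0) + C(7,1) + 1
     = 1 + 7 + 1
     = 9.

9


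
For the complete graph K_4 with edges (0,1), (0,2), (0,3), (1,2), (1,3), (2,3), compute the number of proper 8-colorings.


P(K_4, k) = k(k-1)(k-2)...(k-3).
P(8) = (8) * (7) * (6) * (5) = 1680.

1680


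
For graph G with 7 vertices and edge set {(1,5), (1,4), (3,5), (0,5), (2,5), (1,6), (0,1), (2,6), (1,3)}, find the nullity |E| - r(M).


Cycle rank (nullity) = |E| - r(M) = |E| - (|V| - c).
|E| = 9, |V| = 7, c = 1.
Nullity = 9 - (7 - 1) = 9 - 6 = 3.

3


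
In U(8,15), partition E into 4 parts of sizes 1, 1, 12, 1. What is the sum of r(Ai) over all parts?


r(Ai) = min(|Ai|, 8) for each part.
Sum = min(1,8) + min(1,8) + min(12,8) + min(1,8)
    = 1 + 1 + 8 + 1
    = 11.

11


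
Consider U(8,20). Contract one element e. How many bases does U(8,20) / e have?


Contracting e from U(8,20) gives U(7,19).
Bases of U(7,19) = C(19,7) = 19! / (7! * 12!) = 50388.

50388


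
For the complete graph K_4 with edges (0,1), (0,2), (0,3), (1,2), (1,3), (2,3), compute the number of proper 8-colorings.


P(K_4, k) = k(k-1)(k-2)...(k-3).
P(8) = (8) * (7) * (6) * (5) = 1680.

1680


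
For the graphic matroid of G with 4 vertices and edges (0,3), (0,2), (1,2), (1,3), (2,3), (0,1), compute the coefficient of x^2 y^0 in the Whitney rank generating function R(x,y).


R(x,y) = sum over A in 2^E of x^(r(E)-r(A)) * y^(|A|-r(A)).
G has 4 vertices, 6 edges. r(E) = 3.
Enumerate all 2^6 = 64 subsets.
Count subsets with r(E)-r(A)=2 and |A|-r(A)=0: 6.

6


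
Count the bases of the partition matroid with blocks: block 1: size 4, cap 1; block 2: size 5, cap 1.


A basis picks exactly ci elements from block i.
Number of bases = product of C(|Si|, ci).
= C(4,1) * C(5,1)
= 4 * 5
= 20.

20


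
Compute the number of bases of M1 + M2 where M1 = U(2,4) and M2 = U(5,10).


Bases of a direct sum M1 + M2: |B| = |B(M1)| * |B(M2)|.
|B(U(2,4))| = C(4,2) = 6.
|B(U(5,10))| = C(10,5) = 252.
Total bases = 6 * 252 = 1512.

1512


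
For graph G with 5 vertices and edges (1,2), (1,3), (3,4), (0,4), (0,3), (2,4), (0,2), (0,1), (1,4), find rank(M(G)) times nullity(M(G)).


r(M) = |V| - c = 5 - 1 = 4.
nullity = |E| - r(M) = 9 - 4 = 5.
Product = 4 * 5 = 20.

20


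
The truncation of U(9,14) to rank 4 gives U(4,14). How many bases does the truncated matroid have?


Truncating U(9,14) to rank 4 gives U(4,14).
Bases of U(4,14) are all 4-element subsets of 14 elements.
Number of bases = (14 choose 4) = 1001.

1001


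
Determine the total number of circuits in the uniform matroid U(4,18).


In U(4,18), circuits are the (5)-element subsets.
Any set of 5 elements is dependent, and removing any one element gives
an independent set of size 4, so it is a minimal dependent set.
Number of circuits = C(18,5) = 18! / (5! * 13!) = 8568.

8568


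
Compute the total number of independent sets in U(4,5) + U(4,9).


For a direct sum, |I(M1+M2)| = |I(M1)| * |I(M2)|.
|I(U(4,5))| = sum C(5,k) for k=0..4 = 31.
|I(U(4,9))| = sum C(9,k) for k=0..4 = 256.
Total = 31 * 256 = 7936.

7936


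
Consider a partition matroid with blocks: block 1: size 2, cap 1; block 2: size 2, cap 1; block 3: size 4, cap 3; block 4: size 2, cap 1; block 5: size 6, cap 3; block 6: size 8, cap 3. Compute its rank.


Rank of a partition matroid = sum of min(|Si|, ci) for each block.
= min(2,1) + min(2,1) + min(4,3) + min(2,1) + min(6,3) + min(8,3)
= 1 + 1 + 3 + 1 + 3 + 3
= 12.

12


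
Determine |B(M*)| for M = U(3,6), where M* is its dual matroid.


The dual of U(r,n) is U(n-r, n) = U(3,6).
Bases of U(3,6) are all (3)-element subsets.
|B(M*)| = C(6,3) = 6! / (3! * 3!) = 20.

20


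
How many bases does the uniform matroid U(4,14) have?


Bases of U(4,14) are all 4-element subsets of the 14-element ground set.
Number of bases = C(14,4).
C(14,4) = 14! / (4! * 10!) = 1001.

1001


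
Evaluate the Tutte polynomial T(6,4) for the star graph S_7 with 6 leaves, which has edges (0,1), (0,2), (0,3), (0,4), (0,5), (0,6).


A star on 7 vertices is a tree with 6 edges.
T(x,y) = x^(6) for any tree.
T(6,4) = 6^6 = 46656.

46656


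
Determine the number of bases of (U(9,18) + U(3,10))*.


(M1+M2)* = M1* + M2*.
M1* = U(9,18), bases: C(18,9) = 48620.
M2* = U(7,10), bases: C(10,7) = 120.
|B(M*)| = 48620 * 120 = 5834400.

5834400


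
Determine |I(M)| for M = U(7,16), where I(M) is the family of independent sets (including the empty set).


Independent sets of U(7,16) are all subsets of size <= 7.
Count = C(16,0) + C(16,1) + C(16,2) + C(16,3) + C(16,4) + C(16,5) + C(16,6) + C(16,7)
     = 1 + 16 + 120 + 560 + 1820 + 4368 + 8008 + 11440
     = 26333.

26333


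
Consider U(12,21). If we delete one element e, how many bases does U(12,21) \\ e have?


Deleting e from U(12,21) gives U(12,20) since n > r.
Bases of U(12,20) = C(20,12) = 125970.

125970


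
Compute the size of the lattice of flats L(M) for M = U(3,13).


Flats of U(3,13): every subset of size < 3 is a flat, plus E itself.
Count = C(13,0) + C(13,1) + C(13,2) + 1
     = 1 + 13 + 78 + 1
     = 93.

93


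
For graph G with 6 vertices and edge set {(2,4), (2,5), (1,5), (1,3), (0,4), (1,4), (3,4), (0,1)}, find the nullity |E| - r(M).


Cycle rank (nullity) = |E| - r(M) = |E| - (|V| - c).
|E| = 8, |V| = 6, c = 1.
Nullity = 8 - (6 - 1) = 8 - 5 = 3.

3


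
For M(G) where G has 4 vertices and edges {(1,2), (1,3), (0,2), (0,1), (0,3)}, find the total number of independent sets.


An independent set in a graphic matroid is an acyclic edge subset.
G has 4 vertices and 5 edges.
Enumerate all 2^5 = 32 subsets, checking for acyclicity.
Total independent sets = 24.

24


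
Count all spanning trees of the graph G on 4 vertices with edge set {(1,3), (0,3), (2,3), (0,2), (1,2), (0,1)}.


By Kirchhoff's matrix tree theorem, the number of spanning trees equals
the determinant of any cofactor of the Laplacian matrix L.
G has 4 vertices and 6 edges.
Computing the (3 x 3) cofactor determinant gives 16.

16


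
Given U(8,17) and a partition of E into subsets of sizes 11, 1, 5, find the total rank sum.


r(Ai) = min(|Ai|, 8) for each part.
Sum = min(11,8) + min(1,8) + min(5,8)
    = 8 + 1 + 5
    = 14.

14


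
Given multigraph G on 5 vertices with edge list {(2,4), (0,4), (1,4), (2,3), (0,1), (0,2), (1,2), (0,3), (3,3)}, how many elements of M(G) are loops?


In a graphic matroid, a loop is a self-loop edge (u,u) with rank 0.
Examining all 9 edges for self-loops...
Self-loops found: (3,3)
Number of loops = 1.

1


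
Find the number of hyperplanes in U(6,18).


Hyperplanes of U(6,18) are flats of rank 5.
In a uniform matroid, these are exactly the (5)-element subsets.
Count = (18 choose 5) = 8568.

8568


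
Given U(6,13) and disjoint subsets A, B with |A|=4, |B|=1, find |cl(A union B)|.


|A union B| = 4 + 1 = 5 (disjoint).
In U(6,13), cl(S) = S if |S| < 6, else cl(S) = E.
Since 5 < 6, cl(A union B) = A union B.
|cl(A union B)| = 5.

5


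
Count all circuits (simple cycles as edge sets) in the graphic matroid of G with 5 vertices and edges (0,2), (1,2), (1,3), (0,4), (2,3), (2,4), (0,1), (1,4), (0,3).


A circuit in a graphic matroid = edge set of a simple cycle.
G has 5 vertices and 9 edges.
Enumerating all minimal edge subsets forming cycles...
Total circuits found: 22.

22


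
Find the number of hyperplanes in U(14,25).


Hyperplanes of U(14,25) are flats of rank 13.
In a uniform matroid, these are exactly the (13)-element subsets.
Count = C(25,13) = 5200300.

5200300


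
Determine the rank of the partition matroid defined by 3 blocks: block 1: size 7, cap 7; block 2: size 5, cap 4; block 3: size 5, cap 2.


Rank of a partition matroid = sum of min(|Si|, ci) for each block.
= min(7,7) + min(5,4) + min(5,2)
= 7 + 4 + 2
= 13.

13


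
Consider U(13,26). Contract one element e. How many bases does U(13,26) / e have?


Contracting e from U(13,26) gives U(12,25).
Bases of U(12,25) = (25 choose 12) = 5200300.

5200300


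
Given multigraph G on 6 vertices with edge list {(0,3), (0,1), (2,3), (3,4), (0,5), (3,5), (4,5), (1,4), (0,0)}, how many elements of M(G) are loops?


In a graphic matroid, a loop is a self-loop edge (u,u) with rank 0.
Examining all 9 edges for self-loops...
Self-loops found: (0,0)
Number of loops = 1.

1


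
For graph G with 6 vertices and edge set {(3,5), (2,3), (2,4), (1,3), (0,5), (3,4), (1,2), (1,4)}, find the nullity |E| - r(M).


Cycle rank (nullity) = |E| - r(M) = |E| - (|V| - c).
|E| = 8, |V| = 6, c = 1.
Nullity = 8 - (6 - 1) = 8 - 5 = 3.

3


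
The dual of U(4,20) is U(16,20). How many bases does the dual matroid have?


The dual of U(r,n) is U(n-r, n) = U(16,20).
Bases of U(16,20) are all (16)-element subsets.
|B(M*)| = (20 choose 16) = 4845.

4845


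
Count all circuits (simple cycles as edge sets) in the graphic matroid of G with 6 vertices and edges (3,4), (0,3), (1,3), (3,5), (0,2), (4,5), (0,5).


A circuit in a graphic matroid = edge set of a simple cycle.
G has 6 vertices and 7 edges.
Enumerating all minimal edge subsets forming cycles...
Total circuits found: 3.

3


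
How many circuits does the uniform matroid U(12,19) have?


In U(12,19), circuits are the (13)-element subsets.
Any set of 13 elements is dependent, and removing any one element gives
an independent set of size 12, so it is a minimal dependent set.
Number of circuits = C(19,13) = 19! / (13! * 6!) = 27132.

27132


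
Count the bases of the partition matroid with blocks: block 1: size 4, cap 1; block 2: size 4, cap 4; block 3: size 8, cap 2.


A basis picks exactly ci elements from block i.
Number of bases = product of C(|Si|, ci).
= C(4,1) * C(4,4) * C(8,2)
= 4 * 1 * 28
= 112.

112


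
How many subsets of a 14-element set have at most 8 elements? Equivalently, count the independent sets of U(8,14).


Independent sets of U(8,14) are all subsets of size <= 8.
Count = (14 choose 0) + (14 choose 1) + (14 choose 2) + (14 choose 3) + (14 choose 4) + (14 choose 5) + (14 choose 6) + (14 choose 7) + (14 choose 8)
     = 1 + 14 + 91 + 364 + 1001 + 2002 + 3003 + 3432 + 3003
     = 12911.

12911


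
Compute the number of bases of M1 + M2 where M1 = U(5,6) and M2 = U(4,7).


Bases of a direct sum M1 + M2: |B| = |B(M1)| * |B(M2)|.
|B(U(5,6))| = C(6,5) = 6.
|B(U(4,7))| = C(7,4) = 35.
Total bases = 6 * 35 = 210.

210


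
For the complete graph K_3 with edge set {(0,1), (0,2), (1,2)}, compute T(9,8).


T(K_3; x,y) = x^2 + x + y.
T(9,8) = 81 + 9 + 8 = 98.

98


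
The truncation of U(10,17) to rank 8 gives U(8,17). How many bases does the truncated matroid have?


Truncating U(10,17) to rank 8 gives U(8,17).
Bases of U(8,17) are all 8-element subsets of 17 elements.
Number of bases = (17 choose 8) = 24310.

24310


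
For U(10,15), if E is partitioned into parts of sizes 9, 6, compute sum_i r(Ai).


r(Ai) = min(|Ai|, 10) for each part.
Sum = min(9,10) + min(6,10)
    = 9 + 6
    = 15.

15


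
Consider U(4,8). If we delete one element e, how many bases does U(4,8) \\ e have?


Deleting e from U(4,8) gives U(4,7) since n > r.
Bases of U(4,7) = C(7,4) = 7! / (4! * 3!) = 35.

35


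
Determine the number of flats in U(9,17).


Flats of U(9,17): every subset of size < 9 is a flat, plus E itself.
Count = (17 choose 0) + (17 choose 1) + (17 choose 2) + (17 choose 3) + (17 choose 4) + (17 choose 5) + (17 choose 6) + (17 choose 7) + (17 choose 8) + 1
     = 1 + 17 + 136 + 680 + 2380 + 6188 + 12376 + 19448 + 24310 + 1
     = 65537.

65537


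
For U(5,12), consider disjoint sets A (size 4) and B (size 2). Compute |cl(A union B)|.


|A union B| = 4 + 2 = 6 (disjoint).
In U(5,12), cl(S) = S if |S| < 5, else cl(S) = E.
Since 6 >= 5, cl(A union B) = E.
|cl(A union B)| = 12.

12


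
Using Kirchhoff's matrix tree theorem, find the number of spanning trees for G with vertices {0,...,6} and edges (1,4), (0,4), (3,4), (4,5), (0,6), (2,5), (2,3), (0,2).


By Kirchhoff's matrix tree theorem, the number of spanning trees equals
the determinant of any cofactor of the Laplacian matrix L.
G has 7 vertices and 8 edges.
Computing the (6 x 6) cofactor determinant gives 12.

12


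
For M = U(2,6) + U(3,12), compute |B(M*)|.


(M1+M2)* = M1* + M2*.
M1* = U(4,6), bases: C(6,4) = 15.
M2* = U(9,12), bases: C(12,9) = 220.
|B(M*)| = 15 * 220 = 3300.

3300


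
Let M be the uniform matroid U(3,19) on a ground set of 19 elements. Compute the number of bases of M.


Bases of U(3,19) are all 3-element subsets of the 19-element ground set.
Number of bases = C(19,3).
C(19,3) = (19 * 18 * 17) / (1 * 2 * 3) = 969.

969


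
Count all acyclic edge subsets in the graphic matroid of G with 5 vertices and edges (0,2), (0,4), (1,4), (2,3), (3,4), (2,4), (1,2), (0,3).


An independent set in a graphic matroid is an acyclic edge subset.
G has 5 vertices and 8 edges.
Enumerate all 2^8 = 256 subsets, checking for acyclicity.
Total independent sets = 128.

128


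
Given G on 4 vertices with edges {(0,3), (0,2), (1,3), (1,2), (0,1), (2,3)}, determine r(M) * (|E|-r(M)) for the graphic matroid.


r(M) = |V| - c = 4 - 1 = 3.
nullity = |E| - r(M) = 6 - 3 = 3.
Product = 3 * 3 = 9.

9


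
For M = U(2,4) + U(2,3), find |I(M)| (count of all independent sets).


For a direct sum, |I(M1+M2)| = |I(M1)| * |I(M2)|.
|I(U(2,4))| = sum C(4,k) for k=0..2 = 11.
|I(U(2,3))| = sum C(3,k) for k=0..2 = 7.
Total = 11 * 7 = 77.

77


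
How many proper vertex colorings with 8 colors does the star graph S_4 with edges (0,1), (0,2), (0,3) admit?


P(tree, k) = k * (k-1)^(3) for any tree on 4 vertices.
P(8) = 8 * 7^3 = 8 * 343 = 2744.

2744


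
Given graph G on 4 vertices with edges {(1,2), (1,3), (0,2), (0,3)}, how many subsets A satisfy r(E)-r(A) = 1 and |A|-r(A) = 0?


R(x,y) = sum over A in 2^E of x^(r(E)-r(A)) * y^(|A|-r(A)).
G has 4 vertices, 4 edges. r(E) = 3.
Enumerate all 2^4 = 16 subsets.
Count subsets with r(E)-r(A)=1 and |A|-r(A)=0: 6.

6


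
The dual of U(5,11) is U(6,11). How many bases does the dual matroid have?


The dual of U(r,n) is U(n-r, n) = U(6,11).
Bases of U(6,11) are all (6)-element subsets.
|B(M*)| = C(11,6) = 11! / (6! * 5!) = 462.

462


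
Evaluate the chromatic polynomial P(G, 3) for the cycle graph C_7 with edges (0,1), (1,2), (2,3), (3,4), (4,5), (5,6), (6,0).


P(C_7, k) = (k-1)^7 + (-1)^7*(k-1).
P(3) = (2)^7 - 2
= 128 - 2 = 126.

126


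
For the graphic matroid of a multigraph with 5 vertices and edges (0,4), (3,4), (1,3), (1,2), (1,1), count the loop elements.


In a graphic matroid, a loop is a self-loop edge (u,u) with rank 0.
Examining all 5 edges for self-loops...
Self-loops found: (1,1)
Number of loops = 1.

1


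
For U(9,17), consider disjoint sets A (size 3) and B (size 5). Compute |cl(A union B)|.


|A union B| = 3 + 5 = 8 (disjoint).
In U(9,17), cl(S) = S if |S| < 9, else cl(S) = E.
Since 8 < 9, cl(A union B) = A union B.
|cl(A union B)| = 8.

8


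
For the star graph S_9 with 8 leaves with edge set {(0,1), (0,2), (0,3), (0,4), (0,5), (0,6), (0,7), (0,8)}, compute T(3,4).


A star on 9 vertices is a tree with 8 edges.
T(x,y) = x^(8) for any tree.
T(3,4) = 3^8 = 6561.

6561


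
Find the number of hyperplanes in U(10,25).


Hyperplanes of U(10,25) are flats of rank 9.
In a uniform matroid, these are exactly the (9)-element subsets.
Count = C(25,9) = 25! / (9! * 16!) = 2042975.

2042975


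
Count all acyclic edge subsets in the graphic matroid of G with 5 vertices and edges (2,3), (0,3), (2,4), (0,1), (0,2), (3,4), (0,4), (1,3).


An independent set in a graphic matroid is an acyclic edge subset.
G has 5 vertices and 8 edges.
Enumerate all 2^8 = 256 subsets, checking for acyclicity.
Total independent sets = 128.

128


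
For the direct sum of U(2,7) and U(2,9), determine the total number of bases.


Bases of a direct sum M1 + M2: |B| = |B(M1)| * |B(M2)|.
|B(U(2,7))| = C(7,2) = 21.
|B(U(2,9))| = C(9,2) = 36.
Total bases = 21 * 36 = 756.

756


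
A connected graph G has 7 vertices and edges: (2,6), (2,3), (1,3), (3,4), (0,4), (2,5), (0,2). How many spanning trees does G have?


By Kirchhoff's matrix tree theorem, the number of spanning trees equals
the determinant of any cofactor of the Laplacian matrix L.
G has 7 vertices and 7 edges.
Computing the (6 x 6) cofactor determinant gives 4.

4


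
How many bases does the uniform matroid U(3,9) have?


Bases of U(3,9) are all 3-element subsets of the 9-element ground set.
Number of bases = C(9,3).
C(9,3) = (9 * 8 * 7) / (1 * 2 * 3) = 84.

84


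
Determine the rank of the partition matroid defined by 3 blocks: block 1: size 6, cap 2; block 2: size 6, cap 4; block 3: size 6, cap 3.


Rank of a partition matroid = sum of min(|Si|, ci) for each block.
= min(6,2) + min(6,4) + min(6,3)
= 2 + 4 + 3
= 9.

9


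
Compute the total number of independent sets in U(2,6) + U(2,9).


For a direct sum, |I(M1+M2)| = |I(M1)| * |I(M2)|.
|I(U(2,6))| = sum C(6,k) for k=0..2 = 22.
|I(U(2,9))| = sum C(9,k) for k=0..2 = 46.
Total = 22 * 46 = 1012.

1012


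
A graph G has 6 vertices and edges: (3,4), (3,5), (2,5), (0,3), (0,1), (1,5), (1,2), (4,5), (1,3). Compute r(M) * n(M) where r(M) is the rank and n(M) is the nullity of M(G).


r(M) = |V| - c = 6 - 1 = 5.
nullity = |E| - r(M) = 9 - 5 = 4.
Product = 5 * 4 = 20.

20


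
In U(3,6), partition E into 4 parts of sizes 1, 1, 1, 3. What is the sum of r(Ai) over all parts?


r(Ai) = min(|Ai|, 3) for each part.
Sum = min(1,3) + min(1,3) + min(1,3) + min(3,3)
    = 1 + 1 + 1 + 3
    = 6.

6


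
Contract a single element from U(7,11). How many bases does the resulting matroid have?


Contracting e from U(7,11) gives U(6,10).
Bases of U(6,10) = C(10,6) = 210.

210


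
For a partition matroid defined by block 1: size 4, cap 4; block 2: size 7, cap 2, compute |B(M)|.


A basis picks exactly ci elements from block i.
Number of bases = product of C(|Si|, ci).
= C(4,4) * C(7,2)
= 1 * 21
= 21.

21


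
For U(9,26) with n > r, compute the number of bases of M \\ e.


Deleting e from U(9,26) gives U(9,25) since n > r.
Bases of U(9,25) = C(25,9) = 2042975.

2042975


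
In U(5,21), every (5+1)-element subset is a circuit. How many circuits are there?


In U(5,21), circuits are the (6)-element subsets.
Any set of 6 elements is dependent, and removing any one element gives
an independent set of size 5, so it is a minimal dependent set.
Number of circuits = C(21,6) = 54264.

54264


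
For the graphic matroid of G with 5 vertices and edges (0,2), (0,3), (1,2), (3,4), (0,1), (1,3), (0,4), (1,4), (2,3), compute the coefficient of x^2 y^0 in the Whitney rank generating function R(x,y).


R(x,y) = sum over A in 2^E of x^(r(E)-r(A)) * y^(|A|-r(A)).
G has 5 vertices, 9 edges. r(E) = 4.
Enumerate all 2^9 = 512 subsets.
Count subsets with r(E)-r(A)=2 and |A|-r(A)=0: 36.

36


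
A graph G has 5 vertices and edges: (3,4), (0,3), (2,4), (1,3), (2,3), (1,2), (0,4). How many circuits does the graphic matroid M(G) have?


A circuit in a graphic matroid = edge set of a simple cycle.
G has 5 vertices and 7 edges.
Enumerating all minimal edge subsets forming cycles...
Total circuits found: 6.

6


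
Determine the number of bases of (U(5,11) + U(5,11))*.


(M1+M2)* = M1* + M2*.
M1* = U(6,11), bases: C(11,6) = 462.
M2* = U(6,11), bases: C(11,6) = 462.
|B(M*)| = 462 * 462 = 213444.

213444
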